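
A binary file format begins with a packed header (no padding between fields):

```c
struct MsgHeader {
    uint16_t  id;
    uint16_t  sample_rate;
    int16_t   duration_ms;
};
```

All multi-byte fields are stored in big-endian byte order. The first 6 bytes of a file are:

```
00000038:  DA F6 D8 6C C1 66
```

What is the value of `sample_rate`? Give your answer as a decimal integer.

`sample_rate` follows `id` (2 bytes), so it starts at byte offset 2 and occupies 2 bytes.
Bytes at offsets 2..3: D8 6C.
In big-endian order the high byte comes first in memory.
The bytes are already most-significant first: 0xD86C.
0xD86C = 55404.

55404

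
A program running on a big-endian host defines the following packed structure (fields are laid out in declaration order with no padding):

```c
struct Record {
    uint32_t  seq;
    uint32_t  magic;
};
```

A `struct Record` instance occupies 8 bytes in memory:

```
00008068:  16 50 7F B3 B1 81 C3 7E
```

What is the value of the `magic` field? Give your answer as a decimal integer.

2978071422

`magic` follows `seq` (4 bytes), so it starts at byte offset 4 and occupies 4 bytes.
Bytes at offsets 4..7: B1 81 C3 7E.
Big-endian stores the most-significant byte at the lowest address.
The bytes are already most-significant first: 0xB181C37E.
0xB181C37E = 2978071422.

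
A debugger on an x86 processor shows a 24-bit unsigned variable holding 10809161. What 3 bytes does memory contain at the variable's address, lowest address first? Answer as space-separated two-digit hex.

49 EF A4

10809161 in hexadecimal, padded to 24 bits, is 0xA4EF49.
Split into bytes (most-significant first): A4 EF 49.
Little-endian: lowest address holds the least-significant byte.
So at ascending addresses the bytes are 49 EF A4.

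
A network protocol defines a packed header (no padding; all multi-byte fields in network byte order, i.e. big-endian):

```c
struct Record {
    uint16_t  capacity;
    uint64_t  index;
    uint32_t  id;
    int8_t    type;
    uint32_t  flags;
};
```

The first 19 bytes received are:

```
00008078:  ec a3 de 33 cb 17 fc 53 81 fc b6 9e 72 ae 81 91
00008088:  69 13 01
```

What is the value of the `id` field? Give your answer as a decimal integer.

`id` follows `capacity` (2 B), `index` (8 B), so it starts at offset 2 + 8 = 10 and occupies 4 bytes.
Bytes at offsets 10..13: B6 9E 72 AE.
Big-endian: lowest address holds the most-significant byte.
The bytes are already most-significant first: 0xB69E72AE.
0xB69E72AE = 3063837358.

3063837358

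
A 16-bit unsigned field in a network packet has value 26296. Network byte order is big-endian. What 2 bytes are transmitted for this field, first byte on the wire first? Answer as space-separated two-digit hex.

66 B8

26296 in hexadecimal, padded to 16 bits, is 0x66B8.
Split into bytes (most-significant first): 66 B8.
Big-endian: lowest address holds the most-significant byte.
So the memory order matches the most-significant-first order: 66 B8.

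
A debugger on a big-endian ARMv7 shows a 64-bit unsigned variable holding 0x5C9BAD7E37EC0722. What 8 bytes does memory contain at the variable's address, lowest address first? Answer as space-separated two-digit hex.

Split into bytes (most-significant first): 5C 9B AD 7E 37 EC 07 22.
Big-endian stores the most-significant byte at the lowest address.
So the memory order matches the most-significant-first order: 5C 9B AD 7E 37 EC 07 22.

5C 9B AD 7E 37 EC 07 22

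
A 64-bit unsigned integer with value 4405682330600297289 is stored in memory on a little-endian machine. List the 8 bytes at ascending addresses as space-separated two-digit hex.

49 53 A5 C4 BC 20 24 3D

4405682330600297289 in hexadecimal, padded to 64 bits, is 0x3D2420BCC4A55349.
Split into bytes (most-significant first): 3D 24 20 BC C4 A5 53 49.
Little-endian stores the least-significant byte at the lowest address.
So at ascending addresses the bytes are 49 53 A5 C4 BC 20 24 3D.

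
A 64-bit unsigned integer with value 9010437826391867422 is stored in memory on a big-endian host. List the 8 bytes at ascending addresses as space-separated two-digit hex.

9010437826391867422 in hexadecimal, padded to 64 bits, is 0x7D0B8176B8D4801E.
Split into bytes (most-significant first): 7D 0B 81 76 B8 D4 80 1E.
In big-endian order the high byte comes first in memory.
So the memory order matches the most-significant-first order: 7D 0B 81 76 B8 D4 80 1E.

7D 0B 81 76 B8 D4 80 1E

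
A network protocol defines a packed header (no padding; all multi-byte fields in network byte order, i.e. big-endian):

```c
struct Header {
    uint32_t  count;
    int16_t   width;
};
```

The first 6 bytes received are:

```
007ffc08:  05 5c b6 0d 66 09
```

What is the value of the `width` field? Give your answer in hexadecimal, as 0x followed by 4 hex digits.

`width` follows `count` (4 bytes), so it starts at byte offset 4 and occupies 2 bytes.
Bytes at offsets 4..5: 66 09.
Big-endian: lowest address holds the most-significant byte.
The bytes are already most-significant first: 0x6609.

0x6609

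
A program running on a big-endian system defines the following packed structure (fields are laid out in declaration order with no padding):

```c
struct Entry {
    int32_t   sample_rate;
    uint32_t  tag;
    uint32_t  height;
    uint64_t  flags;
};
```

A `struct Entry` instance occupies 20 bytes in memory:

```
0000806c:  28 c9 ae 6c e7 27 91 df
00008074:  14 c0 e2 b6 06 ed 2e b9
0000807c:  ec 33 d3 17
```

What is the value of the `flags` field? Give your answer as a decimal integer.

499106509774639895

`flags` follows `sample_rate` (4 B), `tag` (4 B), `height` (4 B), so it starts at offset 4 + 4 + 4 = 12 and occupies 8 bytes.
Bytes at offsets 12..19: 06 ED 2E B9 EC 33 D3 17.
Big-endian: lowest address holds the most-significant byte.
The bytes are already most-significant first: 0x06ED2EB9EC33D317.
0x06ED2EB9EC33D317 = 499106509774639895.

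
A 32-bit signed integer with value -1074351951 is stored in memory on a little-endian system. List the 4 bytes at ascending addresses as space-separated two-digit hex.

Two's complement of -1074351951 in 32 bits: 1074351951 = 0x40094F4F; invert → 0xBFF6B0B0; add 1 → 0xBFF6B0B1.
Split into bytes (most-significant first): BF F6 B0 B1.
Little-endian stores the least-significant byte at the lowest address.
So at ascending addresses the bytes are B1 B0 F6 BF.

B1 B0 F6 BF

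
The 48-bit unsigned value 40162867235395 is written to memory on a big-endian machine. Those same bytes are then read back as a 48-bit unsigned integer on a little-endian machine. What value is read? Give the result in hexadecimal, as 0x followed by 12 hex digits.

40162867235395 in 48-bit hexadecimal is 0x2487256F4A43.
Stored big-endian, the bytes at ascending addresses are 24 87 25 6F 4A 43.
Read back as little-endian, the first byte is least significant, giving 0x434A6F258724.

0x434A6F258724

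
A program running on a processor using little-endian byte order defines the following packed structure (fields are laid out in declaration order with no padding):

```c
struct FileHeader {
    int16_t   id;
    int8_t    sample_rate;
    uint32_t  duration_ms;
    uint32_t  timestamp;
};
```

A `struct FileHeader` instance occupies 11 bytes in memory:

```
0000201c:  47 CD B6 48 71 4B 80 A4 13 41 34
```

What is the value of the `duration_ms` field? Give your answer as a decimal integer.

2152427848

`duration_ms` follows `id` (2 B), `sample_rate` (1 B), so it starts at offset 2 + 1 = 3 and occupies 4 bytes.
Bytes at offsets 3..6: 48 71 4B 80.
Little-endian stores the least-significant byte at the lowest address.
Reassemble most-significant byte first: 80 4B 71 48 → 0x804B7148.
0x804B7148 = 2152427848.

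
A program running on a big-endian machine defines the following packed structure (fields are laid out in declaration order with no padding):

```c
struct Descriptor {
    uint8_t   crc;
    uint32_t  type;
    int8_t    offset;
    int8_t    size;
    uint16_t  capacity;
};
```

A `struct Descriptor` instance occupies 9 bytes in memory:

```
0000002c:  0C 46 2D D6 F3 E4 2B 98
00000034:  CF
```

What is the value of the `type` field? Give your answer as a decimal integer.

1177409267

`type` follows `crc` (1 byte), so it starts at byte offset 1 and occupies 4 bytes.
Bytes at offsets 1..4: 46 2D D6 F3.
Big-endian: lowest address holds the most-significant byte.
The bytes are already most-significant first: 0x462DD6F3.
0x462DD6F3 = 1177409267.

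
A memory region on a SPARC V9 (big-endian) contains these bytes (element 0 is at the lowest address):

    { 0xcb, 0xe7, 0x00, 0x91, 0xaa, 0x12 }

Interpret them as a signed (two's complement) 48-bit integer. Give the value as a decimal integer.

-57281969280494

Big-endian: lowest address holds the most-significant byte.
The bytes are already most-significant first: 0xCBE70091AA12.
Top bit is set, so as a signed 48-bit value this is 0xCBE70091AA12 − 2^48 = -57281969280494.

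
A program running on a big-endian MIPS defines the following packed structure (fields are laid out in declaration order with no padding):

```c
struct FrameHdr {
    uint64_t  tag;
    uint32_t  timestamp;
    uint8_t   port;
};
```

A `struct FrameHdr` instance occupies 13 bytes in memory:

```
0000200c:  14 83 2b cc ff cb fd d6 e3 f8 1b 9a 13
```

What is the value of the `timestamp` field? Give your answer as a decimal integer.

`timestamp` follows `tag` (8 bytes), so it starts at byte offset 8 and occupies 4 bytes.
Bytes at offsets 8..11: E3 F8 1B 9A.
In big-endian order the high byte comes first in memory.
The bytes are already most-significant first: 0xE3F81B9A.
0xE3F81B9A = 3824688026.

3824688026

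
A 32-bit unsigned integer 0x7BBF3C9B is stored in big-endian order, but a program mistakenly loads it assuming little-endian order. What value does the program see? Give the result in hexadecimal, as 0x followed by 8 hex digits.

Stored big-endian, the bytes at ascending addresses are 7B BF 3C 9B.
Read back as little-endian, the first byte is least significant, giving 0x9B3CBF7B.

0x9B3CBF7B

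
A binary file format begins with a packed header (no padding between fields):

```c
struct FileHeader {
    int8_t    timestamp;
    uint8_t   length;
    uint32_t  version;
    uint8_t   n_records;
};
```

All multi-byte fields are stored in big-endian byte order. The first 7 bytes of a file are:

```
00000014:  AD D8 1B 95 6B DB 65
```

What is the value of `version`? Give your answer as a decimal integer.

462777307

`version` follows `timestamp` (1 B), `length` (1 B), so it starts at offset 1 + 1 = 2 and occupies 4 bytes.
Bytes at offsets 2..5: 1B 95 6B DB.
Big-endian: lowest address holds the most-significant byte.
The bytes are already most-significant first: 0x1B956BDB.
0x1B956BDB = 462777307.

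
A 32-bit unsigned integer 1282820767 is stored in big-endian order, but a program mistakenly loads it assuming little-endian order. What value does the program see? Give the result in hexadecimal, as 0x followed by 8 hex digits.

1282820767 in 32-bit hexadecimal is 0x4C764A9F.
Stored big-endian, the bytes at ascending addresses are 4C 76 4A 9F.
Read back as little-endian, the first byte is least significant, giving 0x9F4A764C.

0x9F4A764C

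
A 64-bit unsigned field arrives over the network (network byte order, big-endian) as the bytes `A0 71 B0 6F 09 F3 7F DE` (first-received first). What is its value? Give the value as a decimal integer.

11561215709391585246

In big-endian order the high byte comes first in memory.
The bytes are already most-significant first: 0xA071B06F09F37FDE.
0xA071B06F09F37FDE = 11561215709391585246.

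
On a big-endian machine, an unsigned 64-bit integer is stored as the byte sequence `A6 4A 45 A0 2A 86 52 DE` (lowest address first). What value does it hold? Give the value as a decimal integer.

Big-endian stores the most-significant byte at the lowest address.
The bytes are already most-significant first: 0xA64A45A02A8652DE.
0xA64A45A02A8652DE = 11982466312783155934.

11982466312783155934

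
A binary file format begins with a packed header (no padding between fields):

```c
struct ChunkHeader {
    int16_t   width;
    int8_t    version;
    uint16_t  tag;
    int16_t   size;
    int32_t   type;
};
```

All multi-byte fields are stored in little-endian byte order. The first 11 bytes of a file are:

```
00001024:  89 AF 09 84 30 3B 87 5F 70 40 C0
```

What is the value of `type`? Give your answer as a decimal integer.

`type` follows `width` (2 B), `version` (1 B), `tag` (2 B), `size` (2 B), so it starts at offset 2 + 1 + 2 + 2 = 7 and occupies 4 bytes.
Bytes at offsets 7..10: 5F 70 40 C0.
Little-endian: lowest address holds the least-significant byte.
Reassemble most-significant byte first: C0 40 70 5F → 0xC040705F.
Top bit is set, so as a signed 32-bit value this is 0xC040705F − 2^32 = -1069518753.

-1069518753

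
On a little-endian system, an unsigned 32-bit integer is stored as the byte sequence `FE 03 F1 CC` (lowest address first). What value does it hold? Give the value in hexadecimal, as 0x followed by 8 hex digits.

Little-endian: lowest address holds the least-significant byte.
Reassemble most-significant byte first: CC F1 03 FE → 0xCCF103FE.

0xCCF103FE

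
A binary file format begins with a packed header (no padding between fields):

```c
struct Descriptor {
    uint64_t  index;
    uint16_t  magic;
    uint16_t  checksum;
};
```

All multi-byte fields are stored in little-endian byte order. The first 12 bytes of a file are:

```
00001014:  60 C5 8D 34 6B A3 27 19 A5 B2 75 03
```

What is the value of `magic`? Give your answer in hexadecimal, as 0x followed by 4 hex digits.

`magic` follows `index` (8 bytes), so it starts at byte offset 8 and occupies 2 bytes.
Bytes at offsets 8..9: A5 B2.
In little-endian order the low byte comes first in memory.
Reassemble most-significant byte first: B2 A5 → 0xB2A5.

0xB2A5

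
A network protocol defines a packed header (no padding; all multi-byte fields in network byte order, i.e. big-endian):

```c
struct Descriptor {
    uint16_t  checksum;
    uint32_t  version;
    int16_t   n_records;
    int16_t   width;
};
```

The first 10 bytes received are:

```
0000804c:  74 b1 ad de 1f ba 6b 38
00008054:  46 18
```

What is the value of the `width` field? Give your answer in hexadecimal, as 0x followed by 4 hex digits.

`width` follows `checksum` (2 B), `version` (4 B), `n_records` (2 B), so it starts at offset 2 + 4 + 2 = 8 and occupies 2 bytes.
Bytes at offsets 8..9: 46 18.
Big-endian: lowest address holds the most-significant byte.
The bytes are already most-significant first: 0x4618.

0x4618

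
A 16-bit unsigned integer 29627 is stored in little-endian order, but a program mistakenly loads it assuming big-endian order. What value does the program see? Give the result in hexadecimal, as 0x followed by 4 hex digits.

29627 in 16-bit hexadecimal is 0x73BB.
Stored little-endian, the bytes at ascending addresses are BB 73.
Read back as big-endian, the last byte is least significant, giving 0xBB73.

0xBB73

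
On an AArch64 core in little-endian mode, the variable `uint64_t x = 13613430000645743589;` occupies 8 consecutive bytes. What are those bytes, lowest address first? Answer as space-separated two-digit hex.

E5 A3 22 63 75 9E EC BC

13613430000645743589 in hexadecimal, padded to 64 bits, is 0xBCEC9E756322A3E5.
Split into bytes (most-significant first): BC EC 9E 75 63 22 A3 E5.
Little-endian stores the least-significant byte at the lowest address.
So at ascending addresses the bytes are E5 A3 22 63 75 9E EC BC.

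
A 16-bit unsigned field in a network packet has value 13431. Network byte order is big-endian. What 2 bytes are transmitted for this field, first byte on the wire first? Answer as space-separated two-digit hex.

34 77

13431 in hexadecimal, padded to 16 bits, is 0x3477.
Split into bytes (most-significant first): 34 77.
In big-endian order the high byte comes first in memory.
So the memory order matches the most-significant-first order: 34 77.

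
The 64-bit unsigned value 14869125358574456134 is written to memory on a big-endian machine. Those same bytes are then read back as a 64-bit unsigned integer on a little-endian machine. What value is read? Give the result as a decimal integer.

5065869871007291854

14869125358574456134 in 64-bit hexadecimal is 0xCE59BEBBCE954D46.
Stored big-endian, the bytes at ascending addresses are CE 59 BE BB CE 95 4D 46.
Read back as little-endian, the first byte is least significant, giving 0x464D95CEBBBE59CE.
0x464D95CEBBBE59CE = 5065869871007291854.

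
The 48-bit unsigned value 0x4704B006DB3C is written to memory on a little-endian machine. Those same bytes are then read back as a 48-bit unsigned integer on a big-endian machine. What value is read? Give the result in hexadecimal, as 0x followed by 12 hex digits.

Stored little-endian, the bytes at ascending addresses are 3C DB 06 B0 04 47.
Read back as big-endian, the last byte is least significant, giving 0x3CDB06B00447.

0x3CDB06B00447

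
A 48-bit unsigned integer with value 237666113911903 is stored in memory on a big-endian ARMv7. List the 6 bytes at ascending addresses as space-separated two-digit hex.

D8 27 F4 4B 7C 5F

237666113911903 in hexadecimal, padded to 48 bits, is 0xD827F44B7C5F.
Split into bytes (most-significant first): D8 27 F4 4B 7C 5F.
Big-endian: lowest address holds the most-significant byte.
So the memory order matches the most-significant-first order: D8 27 F4 4B 7C 5F.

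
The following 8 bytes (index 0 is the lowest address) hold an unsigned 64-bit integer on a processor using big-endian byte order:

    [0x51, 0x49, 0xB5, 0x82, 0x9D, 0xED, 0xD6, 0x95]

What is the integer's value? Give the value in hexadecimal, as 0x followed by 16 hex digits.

Big-endian: lowest address holds the most-significant byte.
The bytes are already most-significant first: 0x5149B5829DEDD695.

0x5149B5829DEDD695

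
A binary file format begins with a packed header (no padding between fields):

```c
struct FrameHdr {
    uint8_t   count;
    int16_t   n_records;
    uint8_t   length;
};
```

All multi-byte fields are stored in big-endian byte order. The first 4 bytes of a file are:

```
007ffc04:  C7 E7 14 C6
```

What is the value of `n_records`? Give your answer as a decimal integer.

`n_records` follows `count` (1 byte), so it starts at byte offset 1 and occupies 2 bytes.
Bytes at offsets 1..2: E7 14.
Big-endian: lowest address holds the most-significant byte.
The bytes are already most-significant first: 0xE714.
Top bit is set, so as a signed 16-bit value this is 0xE714 − 2^16 = -6380.

-6380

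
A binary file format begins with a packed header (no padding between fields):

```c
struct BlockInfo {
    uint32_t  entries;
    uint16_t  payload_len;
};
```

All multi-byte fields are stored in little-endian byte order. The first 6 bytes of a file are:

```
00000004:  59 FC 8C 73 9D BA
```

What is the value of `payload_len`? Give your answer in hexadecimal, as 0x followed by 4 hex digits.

`payload_len` follows `entries` (4 bytes), so it starts at byte offset 4 and occupies 2 bytes.
Bytes at offsets 4..5: 9D BA.
Little-endian stores the least-significant byte at the lowest address.
Reassemble most-significant byte first: BA 9D → 0xBA9D.

0xBA9D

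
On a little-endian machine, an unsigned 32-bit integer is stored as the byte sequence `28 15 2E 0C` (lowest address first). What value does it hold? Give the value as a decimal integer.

204346664

Little-endian stores the least-significant byte at the lowest address.
Reassemble most-significant byte first: 0C 2E 15 28 → 0x0C2E1528.
0x0C2E1528 = 204346664.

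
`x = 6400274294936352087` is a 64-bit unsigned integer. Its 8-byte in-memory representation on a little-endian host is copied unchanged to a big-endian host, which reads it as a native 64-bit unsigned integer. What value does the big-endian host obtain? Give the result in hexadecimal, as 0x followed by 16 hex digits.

6400274294936352087 in 64-bit hexadecimal is 0x58D2578FA6BEB557.
Stored little-endian, the bytes at ascending addresses are 57 B5 BE A6 8F 57 D2 58.
Read back as big-endian, the last byte is least significant, giving 0x57B5BEA68F57D258.

0x57B5BEA68F57D258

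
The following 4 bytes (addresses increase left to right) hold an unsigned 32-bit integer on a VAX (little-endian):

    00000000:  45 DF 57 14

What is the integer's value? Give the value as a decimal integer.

341303109

In little-endian order the low byte comes first in memory.
Reassemble most-significant byte first: 14 57 DF 45 → 0x1457DF45.
0x1457DF45 = 341303109.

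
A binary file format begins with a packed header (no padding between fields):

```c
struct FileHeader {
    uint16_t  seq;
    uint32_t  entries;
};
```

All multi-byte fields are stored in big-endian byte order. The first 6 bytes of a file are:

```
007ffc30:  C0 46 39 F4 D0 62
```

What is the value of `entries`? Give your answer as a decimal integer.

`entries` follows `seq` (2 bytes), so it starts at byte offset 2 and occupies 4 bytes.
Bytes at offsets 2..5: 39 F4 D0 62.
Big-endian stores the most-significant byte at the lowest address.
The bytes are already most-significant first: 0x39F4D062.
0x39F4D062 = 972345442.

972345442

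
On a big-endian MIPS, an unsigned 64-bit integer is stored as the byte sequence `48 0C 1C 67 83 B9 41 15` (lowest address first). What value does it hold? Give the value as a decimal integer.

Big-endian stores the most-significant byte at the lowest address.
The bytes are already most-significant first: 0x480C1C6783B94115.
0x480C1C6783B94115 = 5191555701368504597.

5191555701368504597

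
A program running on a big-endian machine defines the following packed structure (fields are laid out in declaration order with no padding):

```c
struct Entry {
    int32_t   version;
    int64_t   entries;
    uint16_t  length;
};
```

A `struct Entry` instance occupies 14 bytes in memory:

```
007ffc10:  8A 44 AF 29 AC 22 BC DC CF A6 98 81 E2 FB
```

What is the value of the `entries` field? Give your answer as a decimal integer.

-6043060093415155583

`entries` follows `version` (4 bytes), so it starts at byte offset 4 and occupies 8 bytes.
Bytes at offsets 4..11: AC 22 BC DC CF A6 98 81.
Big-endian stores the most-significant byte at the lowest address.
The bytes are already most-significant first: 0xAC22BCDCCFA69881.
Top bit is set, so as a signed 64-bit value this is 0xAC22BCDCCFA69881 − 2^64 = -6043060093415155583.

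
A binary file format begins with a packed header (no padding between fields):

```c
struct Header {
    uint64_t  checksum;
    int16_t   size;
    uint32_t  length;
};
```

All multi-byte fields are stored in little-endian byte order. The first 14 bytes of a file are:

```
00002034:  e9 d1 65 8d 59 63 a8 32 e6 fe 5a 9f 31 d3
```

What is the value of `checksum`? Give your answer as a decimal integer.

`checksum` is the first field, at byte offset 0, occupying 8 bytes.
Bytes at offsets 0..7: E9 D1 65 8D 59 63 A8 32.
In little-endian order the low byte comes first in memory.
Reassemble most-significant byte first: 32 A8 63 59 8D 65 D1 E9 → 0x32A863598D65D1E9.
0x32A863598D65D1E9 = 3650276734259286505.

3650276734259286505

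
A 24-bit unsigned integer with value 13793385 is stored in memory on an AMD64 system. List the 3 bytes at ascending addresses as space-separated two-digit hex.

13793385 in hexadecimal, padded to 24 bits, is 0xD27869.
Split into bytes (most-significant first): D2 78 69.
Little-endian: lowest address holds the least-significant byte.
So at ascending addresses the bytes are 69 78 D2.

69 78 D2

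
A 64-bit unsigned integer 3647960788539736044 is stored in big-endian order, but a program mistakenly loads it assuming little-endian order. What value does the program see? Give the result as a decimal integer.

17077498513982070834

3647960788539736044 in 64-bit hexadecimal is 0x32A029026B76FFEC.
Stored big-endian, the bytes at ascending addresses are 32 A0 29 02 6B 76 FF EC.
Read back as little-endian, the first byte is least significant, giving 0xECFF766B0229A032.
0xECFF766B0229A032 = 17077498513982070834.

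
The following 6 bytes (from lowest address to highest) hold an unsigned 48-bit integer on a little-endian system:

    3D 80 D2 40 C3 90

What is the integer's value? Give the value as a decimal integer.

159168280559677

In little-endian order the low byte comes first in memory.
Reassemble most-significant byte first: 90 C3 40 D2 80 3D → 0x90C340D2803D.
0x90C340D2803D = 159168280559677.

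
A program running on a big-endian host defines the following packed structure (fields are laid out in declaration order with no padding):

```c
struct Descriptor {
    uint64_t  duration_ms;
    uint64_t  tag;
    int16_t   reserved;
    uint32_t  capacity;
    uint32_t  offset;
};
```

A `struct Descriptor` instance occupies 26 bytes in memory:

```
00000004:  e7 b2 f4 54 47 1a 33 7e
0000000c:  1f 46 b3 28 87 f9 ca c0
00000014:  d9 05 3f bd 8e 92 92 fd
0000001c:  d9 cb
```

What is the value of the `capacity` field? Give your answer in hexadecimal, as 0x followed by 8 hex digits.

0x3FBD8E92

`capacity` follows `duration_ms` (8 B), `tag` (8 B), `reserved` (2 B), so it starts at offset 8 + 8 + 2 = 18 and occupies 4 bytes.
Bytes at offsets 18..21: 3F BD 8E 92.
In big-endian order the high byte comes first in memory.
The bytes are already most-significant first: 0x3FBD8E92.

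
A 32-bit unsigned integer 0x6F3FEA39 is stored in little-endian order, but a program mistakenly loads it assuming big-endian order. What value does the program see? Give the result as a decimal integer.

Stored little-endian, the bytes at ascending addresses are 39 EA 3F 6F.
Read back as big-endian, the last byte is least significant, giving 0x39EA3F6F.
0x39EA3F6F = 971652975.

971652975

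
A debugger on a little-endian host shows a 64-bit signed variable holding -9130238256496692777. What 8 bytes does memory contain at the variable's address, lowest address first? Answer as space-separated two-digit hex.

D7 31 D5 06 AE E0 4A 81

Two's complement of -9130238256496692777 in 64 bits: 9130238256496692777 = 0x7EB51F51F92ACE29; invert → 0x814AE0AE06D531D6; add 1 → 0x814AE0AE06D531D7.
Split into bytes (most-significant first): 81 4A E0 AE 06 D5 31 D7.
Little-endian stores the least-significant byte at the lowest address.
So at ascending addresses the bytes are D7 31 D5 06 AE E0 4A 81.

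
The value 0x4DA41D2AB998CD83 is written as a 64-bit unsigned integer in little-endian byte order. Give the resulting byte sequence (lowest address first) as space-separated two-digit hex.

Split into bytes (most-significant first): 4D A4 1D 2A B9 98 CD 83.
In little-endian order the low byte comes first in memory.
So at ascending addresses the bytes are 83 CD 98 B9 2A 1D A4 4D.

83 CD 98 B9 2A 1D A4 4D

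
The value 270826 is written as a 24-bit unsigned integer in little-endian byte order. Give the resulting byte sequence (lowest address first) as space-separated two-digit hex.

270826 in hexadecimal, padded to 24 bits, is 0x0421EA.
Split into bytes (most-significant first): 04 21 EA.
Little-endian: lowest address holds the least-significant byte.
So at ascending addresses the bytes are EA 21 04.

EA 21 04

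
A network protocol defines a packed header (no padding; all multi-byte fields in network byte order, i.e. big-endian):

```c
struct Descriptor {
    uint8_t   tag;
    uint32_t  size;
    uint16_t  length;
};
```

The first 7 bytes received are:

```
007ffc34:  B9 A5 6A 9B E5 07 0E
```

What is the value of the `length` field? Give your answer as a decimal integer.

`length` follows `tag` (1 B), `size` (4 B), so it starts at offset 1 + 4 = 5 and occupies 2 bytes.
Bytes at offsets 5..6: 07 0E.
In big-endian order the high byte comes first in memory.
The bytes are already most-significant first: 0x070E.
0x070E = 1806.

1806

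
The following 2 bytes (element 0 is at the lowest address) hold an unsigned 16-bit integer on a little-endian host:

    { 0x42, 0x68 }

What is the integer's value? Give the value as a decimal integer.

26690

Little-endian: lowest address holds the least-significant byte.
Reassemble most-significant byte first: 68 42 → 0x6842.
0x6842 = 26690.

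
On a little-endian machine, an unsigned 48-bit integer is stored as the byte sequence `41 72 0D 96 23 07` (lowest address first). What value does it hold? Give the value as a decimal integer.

7849422713409

Little-endian stores the least-significant byte at the lowest address.
Reassemble most-significant byte first: 07 23 96 0D 72 41 → 0x0723960D7241.
0x0723960D7241 = 7849422713409.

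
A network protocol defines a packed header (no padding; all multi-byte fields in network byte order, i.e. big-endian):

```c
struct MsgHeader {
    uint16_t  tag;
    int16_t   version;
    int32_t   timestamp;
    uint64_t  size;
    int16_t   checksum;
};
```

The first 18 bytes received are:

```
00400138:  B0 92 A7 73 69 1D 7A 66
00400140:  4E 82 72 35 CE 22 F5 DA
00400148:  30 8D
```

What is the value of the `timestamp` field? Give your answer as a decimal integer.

`timestamp` follows `tag` (2 B), `version` (2 B), so it starts at offset 2 + 2 = 4 and occupies 4 bytes.
Bytes at offsets 4..7: 69 1D 7A 66.
Big-endian: lowest address holds the most-significant byte.
The bytes are already most-significant first: 0x691D7A66.
0x691D7A66 = 1763539558.

1763539558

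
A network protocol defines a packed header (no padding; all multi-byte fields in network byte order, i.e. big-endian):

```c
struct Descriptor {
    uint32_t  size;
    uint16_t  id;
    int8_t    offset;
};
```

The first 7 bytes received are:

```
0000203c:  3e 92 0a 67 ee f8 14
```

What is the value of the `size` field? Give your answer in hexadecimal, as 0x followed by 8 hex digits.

`size` is the first field, at byte offset 0, occupying 4 bytes.
Bytes at offsets 0..3: 3E 92 0A 67.
Big-endian: lowest address holds the most-significant byte.
The bytes are already most-significant first: 0x3E920A67.

0x3E920A67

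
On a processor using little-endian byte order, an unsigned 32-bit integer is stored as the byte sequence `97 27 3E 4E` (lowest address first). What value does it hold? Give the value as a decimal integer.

1312696215

In little-endian order the low byte comes first in memory.
Reassemble most-significant byte first: 4E 3E 27 97 → 0x4E3E2797.
0x4E3E2797 = 1312696215.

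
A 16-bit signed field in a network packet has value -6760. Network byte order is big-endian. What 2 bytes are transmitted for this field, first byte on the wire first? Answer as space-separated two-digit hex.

E5 98

Two's complement of -6760 in 16 bits: 6760 = 0x1A68; invert → 0xE597; add 1 → 0xE598.
Split into bytes (most-significant first): E5 98.
Big-endian stores the most-significant byte at the lowest address.
So the memory order matches the most-significant-first order: E5 98.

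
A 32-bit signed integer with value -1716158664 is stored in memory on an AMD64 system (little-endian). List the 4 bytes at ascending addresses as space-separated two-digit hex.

38 7F B5 99

Two's complement of -1716158664 in 32 bits: 1716158664 = 0x664A80C8; invert → 0x99B57F37; add 1 → 0x99B57F38.
Split into bytes (most-significant first): 99 B5 7F 38.
Little-endian stores the least-significant byte at the lowest address.
So at ascending addresses the bytes are 38 7F B5 99.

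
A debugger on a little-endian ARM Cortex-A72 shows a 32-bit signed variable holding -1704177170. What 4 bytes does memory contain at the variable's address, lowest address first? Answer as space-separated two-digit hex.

Two's complement of -1704177170 in 32 bits: 1704177170 = 0x6593AE12; invert → 0x9A6C51ED; add 1 → 0x9A6C51EE.
Split into bytes (most-significant first): 9A 6C 51 EE.
Little-endian stores the least-significant byte at the lowest address.
So at ascending addresses the bytes are EE 51 6C 9A.

EE 51 6C 9A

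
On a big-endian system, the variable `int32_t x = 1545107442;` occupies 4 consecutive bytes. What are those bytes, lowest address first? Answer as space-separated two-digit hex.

1545107442 in hexadecimal, padded to 32 bits, is 0x5C1877F2.
Split into bytes (most-significant first): 5C 18 77 F2.
Big-endian: lowest address holds the most-significant byte.
So the memory order matches the most-significant-first order: 5C 18 77 F2.

5C 18 77 F2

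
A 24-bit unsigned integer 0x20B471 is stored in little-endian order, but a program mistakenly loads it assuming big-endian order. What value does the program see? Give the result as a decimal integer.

Stored little-endian, the bytes at ascending addresses are 71 B4 20.
Read back as big-endian, the last byte is least significant, giving 0x71B420.
0x71B420 = 7451680.

7451680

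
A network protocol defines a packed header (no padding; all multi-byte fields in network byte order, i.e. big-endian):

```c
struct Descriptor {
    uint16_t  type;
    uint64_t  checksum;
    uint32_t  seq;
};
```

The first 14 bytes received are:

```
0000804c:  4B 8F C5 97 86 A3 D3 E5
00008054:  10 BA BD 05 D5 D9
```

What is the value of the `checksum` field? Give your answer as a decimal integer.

`checksum` follows `type` (2 bytes), so it starts at byte offset 2 and occupies 8 bytes.
Bytes at offsets 2..9: C5 97 86 A3 D3 E5 10 BA.
In big-endian order the high byte comes first in memory.
The bytes are already most-significant first: 0xC59786A3D3E510BA.
0xC59786A3D3E510BA = 14237996785147908282.

14237996785147908282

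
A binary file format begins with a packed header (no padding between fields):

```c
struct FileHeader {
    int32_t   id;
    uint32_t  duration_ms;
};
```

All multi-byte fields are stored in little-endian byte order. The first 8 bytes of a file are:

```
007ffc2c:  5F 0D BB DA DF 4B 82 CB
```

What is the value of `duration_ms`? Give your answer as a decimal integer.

3414313951

`duration_ms` follows `id` (4 bytes), so it starts at byte offset 4 and occupies 4 bytes.
Bytes at offsets 4..7: DF 4B 82 CB.
In little-endian order the low byte comes first in memory.
Reassemble most-significant byte first: CB 82 4B DF → 0xCB824BDF.
0xCB824BDF = 3414313951.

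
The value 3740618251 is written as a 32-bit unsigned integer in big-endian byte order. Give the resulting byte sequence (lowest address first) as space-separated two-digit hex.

DE F5 4E 0B

3740618251 in hexadecimal, padded to 32 bits, is 0xDEF54E0B.
Split into bytes (most-significant first): DE F5 4E 0B.
In big-endian order the high byte comes first in memory.
So the memory order matches the most-significant-first order: DE F5 4E 0B.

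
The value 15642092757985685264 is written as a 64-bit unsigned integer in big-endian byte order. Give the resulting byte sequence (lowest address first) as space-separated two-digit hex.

15642092757985685264 in hexadecimal, padded to 64 bits, is 0xD913E07CEF726F10.
Split into bytes (most-significant first): D9 13 E0 7C EF 72 6F 10.
Big-endian: lowest address holds the most-significant byte.
So the memory order matches the most-significant-first order: D9 13 E0 7C EF 72 6F 10.

D9 13 E0 7C EF 72 6F 10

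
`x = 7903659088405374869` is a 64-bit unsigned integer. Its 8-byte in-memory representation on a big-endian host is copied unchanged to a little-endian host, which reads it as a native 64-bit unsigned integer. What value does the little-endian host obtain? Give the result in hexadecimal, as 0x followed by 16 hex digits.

0x95A730C61070AF6D

7903659088405374869 in 64-bit hexadecimal is 0x6DAF7010C630A795.
Stored big-endian, the bytes at ascending addresses are 6D AF 70 10 C6 30 A7 95.
Read back as little-endian, the first byte is least significant, giving 0x95A730C61070AF6D.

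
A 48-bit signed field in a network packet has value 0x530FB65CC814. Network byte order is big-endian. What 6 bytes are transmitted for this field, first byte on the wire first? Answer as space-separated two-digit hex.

Split into bytes (most-significant first): 53 0F B6 5C C8 14.
Big-endian stores the most-significant byte at the lowest address.
So the memory order matches the most-significant-first order: 53 0F B6 5C C8 14.

53 0F B6 5C C8 14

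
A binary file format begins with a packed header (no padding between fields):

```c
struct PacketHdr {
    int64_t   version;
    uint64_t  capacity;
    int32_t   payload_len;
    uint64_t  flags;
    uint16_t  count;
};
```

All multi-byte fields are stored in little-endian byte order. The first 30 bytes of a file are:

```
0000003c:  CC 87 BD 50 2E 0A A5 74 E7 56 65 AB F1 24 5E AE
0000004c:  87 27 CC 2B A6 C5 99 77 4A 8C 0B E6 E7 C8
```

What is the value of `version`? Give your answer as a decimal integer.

8405135473596270540

`version` is the first field, at byte offset 0, occupying 8 bytes.
Bytes at offsets 0..7: CC 87 BD 50 2E 0A A5 74.
Little-endian stores the least-significant byte at the lowest address.
Reassemble most-significant byte first: 74 A5 0A 2E 50 BD 87 CC → 0x74A50A2E50BD87CC.
0x74A50A2E50BD87CC = 8405135473596270540.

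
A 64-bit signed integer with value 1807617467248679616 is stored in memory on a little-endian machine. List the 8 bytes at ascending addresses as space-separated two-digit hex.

C0 1A 26 61 82 F2 15 19

1807617467248679616 in hexadecimal, padded to 64 bits, is 0x1915F28261261AC0.
Split into bytes (most-significant first): 19 15 F2 82 61 26 1A C0.
Little-endian: lowest address holds the least-significant byte.
So at ascending addresses the bytes are C0 1A 26 61 82 F2 15 19.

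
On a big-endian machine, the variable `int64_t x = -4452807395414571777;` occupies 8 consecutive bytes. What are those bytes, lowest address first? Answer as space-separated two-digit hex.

Two's complement of -4452807395414571777 in 64 bits: 4452807395414571777 = 0x3DCB8CBBF0EAFB01; invert → 0xC23473440F1504FE; add 1 → 0xC23473440F1504FF.
Split into bytes (most-significant first): C2 34 73 44 0F 15 04 FF.
In big-endian order the high byte comes first in memory.
So the memory order matches the most-significant-first order: C2 34 73 44 0F 15 04 FF.

C2 34 73 44 0F 15 04 FF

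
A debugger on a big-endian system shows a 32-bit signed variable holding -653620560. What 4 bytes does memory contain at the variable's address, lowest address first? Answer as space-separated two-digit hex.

D9 0A 8A B0

Two's complement of -653620560 in 32 bits: 653620560 = 0x26F57550; invert → 0xD90A8AAF; add 1 → 0xD90A8AB0.
Split into bytes (most-significant first): D9 0A 8A B0.
In big-endian order the high byte comes first in memory.
So the memory order matches the most-significant-first order: D9 0A 8A B0.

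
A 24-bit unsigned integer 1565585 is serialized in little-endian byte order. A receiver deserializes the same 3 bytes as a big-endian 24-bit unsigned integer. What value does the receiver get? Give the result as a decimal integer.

9560855

1565585 in 24-bit hexadecimal is 0x17E391.
Stored little-endian, the bytes at ascending addresses are 91 E3 17.
Read back as big-endian, the last byte is least significant, giving 0x91E317.
0x91E317 = 9560855.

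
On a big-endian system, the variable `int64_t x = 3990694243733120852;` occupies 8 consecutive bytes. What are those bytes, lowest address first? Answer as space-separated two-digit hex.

3990694243733120852 in hexadecimal, padded to 64 bits, is 0x3761CB4564E8A754.
Split into bytes (most-significant first): 37 61 CB 45 64 E8 A7 54.
In big-endian order the high byte comes first in memory.
So the memory order matches the most-significant-first order: 37 61 CB 45 64 E8 A7 54.

37 61 CB 45 64 E8 A7 54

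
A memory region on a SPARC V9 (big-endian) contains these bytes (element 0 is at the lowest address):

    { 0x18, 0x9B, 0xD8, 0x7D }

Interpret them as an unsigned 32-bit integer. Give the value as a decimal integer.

412866685

In big-endian order the high byte comes first in memory.
The bytes are already most-significant first: 0x189BD87D.
0x189BD87D = 412866685.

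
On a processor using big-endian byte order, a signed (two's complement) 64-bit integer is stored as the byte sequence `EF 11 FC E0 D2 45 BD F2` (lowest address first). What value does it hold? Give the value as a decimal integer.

Big-endian: lowest address holds the most-significant byte.
The bytes are already most-significant first: 0xEF11FCE0D245BDF2.
Top bit is set, so as a signed 64-bit value this is 0xEF11FCE0D245BDF2 − 2^64 = -1219915981510033934.

-1219915981510033934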